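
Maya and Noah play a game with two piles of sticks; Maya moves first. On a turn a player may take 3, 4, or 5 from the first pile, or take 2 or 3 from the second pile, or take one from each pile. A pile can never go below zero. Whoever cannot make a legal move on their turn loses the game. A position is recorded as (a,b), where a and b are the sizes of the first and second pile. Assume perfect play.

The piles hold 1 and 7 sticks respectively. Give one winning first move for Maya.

Label each position W (a win for the player to move) or L (a loss). A position with no legal move is L; any other position is W exactly when some move reaches an L, and L when every move reaches a W.
No move ever increases a pile, so every position that can arise here has a ≤ 1 and b ≤ 7; it is enough to label the cells with 0 ≤ a ≤ 1 and 0 ≤ b ≤ 7.
Every move lowers a or b (never raises either), so fill the grid row by row in increasing a, and left to right within a row: each cell's successors are then already labelled.
      b=0  b=1  b=2  b=3  b=4  b=5  b=6  b=7
a=0:    L    L    W    W    W    L    L    W
a=1:    L    W    W    W    L    L    W    W
Cells with no legal move (terminal, hence L): (0,0), (0,1), (1,0).
The remaining L cells, each justified by listing all of its moves:
(0,5): only reaches (0,3)(W), (0,2)(W), all W → L
(0,6): only reaches (0,4)(W), (0,3)(W), all W → L
(1,4): only reaches (1,2)(W), (1,1)(W), (0,3)(W), all W → L
(1,5): only reaches (1,3)(W), (1,2)(W), (0,4)(W), all W → L
Every other cell has at least one move into one of the L cells above, so it is W.
From (1,7), the L positions reachable in one move are: (1,5), (1,4), (0,6). Any move reaching one of these is winning.

Move to (1,5).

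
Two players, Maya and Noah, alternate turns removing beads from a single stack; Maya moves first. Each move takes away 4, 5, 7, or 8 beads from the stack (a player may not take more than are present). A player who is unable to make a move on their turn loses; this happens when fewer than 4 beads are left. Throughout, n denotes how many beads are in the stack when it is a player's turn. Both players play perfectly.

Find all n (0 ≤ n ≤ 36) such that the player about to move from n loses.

Label each position W (a win for the player to move) or L (a loss). A position with no legal move is L; any other position is W exactly when some move reaches an L, and L when every move reaches a W.
n=0: no move → L
n=1: no move → L
n=2: no move → L
n=3: no move → L
n=4: →0(L), so W
n=5: →1(L), so W
n=6: →2(L), so W
n=7: →3(L), so W
n=8: →3(L), so W
n=9: →2(L), so W
n=10: →3(L), so W
n=11: →3(L), so W
n=12: →8(W), 7(W), 5(W), 4(W) — all W, so L
n=13: →9(W), 8(W), 6(W), 5(W) — all W, so L
n=14: →10(W), 9(W), 7(W), 6(W) — all W, so L
n=15: →11(W), 10(W), 8(W), 7(W) — all W, so L
n=16: →12(L), so W
n=17: →13(L), so W
n=18: →14(L), so W
n=19: →15(L), so W
n=20: →15(L), so W
n=21: →14(L), so W
n=22: →15(L), so W
n=23: →15(L), so W
n=24: →20(W), 19(W), 17(W), 16(W) — all W, so L
n=25: →21(W), 20(W), 18(W), 17(W) — all W, so L
n=26: →22(W), 21(W), 19(W), 18(W) — all W, so L
n=27: →23(W), 22(W), 20(W), 19(W) — all W, so L
n=28: →24(L), so W
n=29: →25(L), so W
n=30: →26(L), so W
n=31: →27(L), so W
n=32: →27(L), so W
n=33: →26(L), so W
n=34: →27(L), so W
n=35: →27(L), so W
n=36: →32(W), 31(W), 29(W), 28(W) — all W, so L
Reading off the rows marked L gives the requested list; there are 13 such values of n.

0, 1, 2, 3, 12, 13, 14, 15, 24, 25, 26, 27, 36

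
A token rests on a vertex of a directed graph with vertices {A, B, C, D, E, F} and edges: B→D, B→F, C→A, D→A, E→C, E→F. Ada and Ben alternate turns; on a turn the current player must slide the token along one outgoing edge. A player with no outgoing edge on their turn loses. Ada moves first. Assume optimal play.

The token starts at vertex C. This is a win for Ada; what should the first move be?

Move to A.

Positions with no move are L. A position that does have a move is losing for the player to move precisely when every available move leads to a winning position for the opponent. Fill in the labels:
Every edge goes from a vertex to one that appears earlier in the order A, F, D, C, E, B, so processing vertices in that order labels each vertex after all of its successors.
A: no outgoing edge → L
F: no outgoing edge → L
D: reaches L-position A → W
C: reaches L-position A → W
E: reaches L-position F → W
B: reaches L-position F → W
From C, the L positions reachable in one move are: A.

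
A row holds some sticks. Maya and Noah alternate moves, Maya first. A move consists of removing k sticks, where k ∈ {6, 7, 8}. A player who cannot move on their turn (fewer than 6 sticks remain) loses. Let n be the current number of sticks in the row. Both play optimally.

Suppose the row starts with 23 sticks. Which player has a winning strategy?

Maya wins.

Compute win/loss labels from the base case upward. A position with no move is L. Any other position is W if it can reach an L in one move, else L.
n=0: no move → L
n=1: no move → L
n=2: no move → L
n=3: no move → L
n=4: no move → L
n=5: no move → L
n=6: →0(L), so W
n=7: →1(L), so W
n=8: →2(L), so W
n=9: →3(L), so W
n=10: →4(L), so W
n=11: →5(L), so W
n=12: →5(L), so W
n=13: →5(L), so W
n=14: →8(W), 7(W), 6(W) — all W, so L
n=15: →9(W), 8(W), 7(W) — all W, so L
n=16: →10(W), 9(W), 8(W) — all W, so L
n=17: →11(W), 10(W), 9(W) — all W, so L
n=18: →12(W), 11(W), 10(W) — all W, so L
n=19: →13(W), 12(W), 11(W) — all W, so L
n=20: →14(L), so W
n=21: →15(L), so W
n=22: →16(L), so W
n=23: →17(L), so W
The starting position 23 is W: Maya should remove 6, leaving 17, handing over an L position.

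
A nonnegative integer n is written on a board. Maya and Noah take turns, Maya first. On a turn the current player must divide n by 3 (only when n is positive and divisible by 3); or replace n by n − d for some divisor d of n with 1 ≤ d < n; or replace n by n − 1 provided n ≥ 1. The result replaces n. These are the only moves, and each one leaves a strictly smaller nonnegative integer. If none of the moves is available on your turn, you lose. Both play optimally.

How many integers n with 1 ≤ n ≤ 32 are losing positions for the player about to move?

12

Work bottom-up. With no move the player to move loses. Otherwise the position is W if at least one move leads to an L position for the opponent, and L if every move leads to a W.
n=0: no move → L
n=1: reaches L-position 0 → W
n=2: only reaches 1(W), which is W → L
n=3: reaches L-position 2 → W
n=4: reaches L-position 2 → W
n=5: only reaches 4(W), which is W → L
n=6: reaches L-position 2 → W
n=7: only reaches 6(W), which is W → L
n=8: reaches L-position 7 → W
n=9: only reaches 3(W), 6(W), 8(W), all W → L
n=10: reaches L-position 5 → W
n=11: only reaches 10(W), which is W → L
n=12: reaches L-position 9 → W
n=13: only reaches 12(W), which is W → L
n=14: reaches L-position 7 → W
n=15: reaches L-position 5 → W
n=16: only reaches 8(W), 12(W), 14(W), 15(W), all W → L
n=17: reaches L-position 16 → W
n=18: reaches L-position 9 → W
n=19: only reaches 18(W), which is W → L
n=20: reaches L-position 16 → W
n=21: reaches L-position 7 → W
n=22: reaches L-position 11 → W
n=23: only reaches 22(W), which is W → L
n=24: reaches L-position 16 → W
n=25: only reaches 20(W), 24(W), all W → L
n=26: reaches L-position 13 → W
n=27: reaches L-position 9 → W
n=28: only reaches 14(W), 21(W), 24(W), 26(W), 27(W), all W → L
n=29: reaches L-position 28 → W
n=30: reaches L-position 25 → W
n=31: only reaches 30(W), which is W → L
n=32: reaches L-position 16 → W
L entries with 1 ≤ n ≤ 32 (n=0 is outside the asked range and is not counted): n = 2, 5, 7, 9, 11, 13, 16, 19, 23, 25, 28, 31; that makes 12.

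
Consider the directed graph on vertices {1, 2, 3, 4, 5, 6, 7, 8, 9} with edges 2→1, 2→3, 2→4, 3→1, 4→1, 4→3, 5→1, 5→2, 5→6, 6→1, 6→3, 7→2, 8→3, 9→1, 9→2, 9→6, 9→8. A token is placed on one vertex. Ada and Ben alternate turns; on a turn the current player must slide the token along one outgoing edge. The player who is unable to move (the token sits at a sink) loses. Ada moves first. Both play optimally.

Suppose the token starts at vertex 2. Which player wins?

Build the W/L table. Terminal = L. A non-terminal position is W if it has a move to some L; otherwise it is L.
Every edge goes from a vertex to one that appears earlier in the order 1, 3, 4, 2, 7, 6, 8, 5, 9, so processing vertices in that order labels each vertex after all of its successors.
1: no outgoing edge → L
3: W (go to 1, an L position)
4: W (go to 1, an L position)
2: W (go to 1, an L position)
7: L (sole option 2(W) is W)
6: W (go to 1, an L position)
8: L (sole option 3(W) is W)
5: W (go to 1, an L position)
9: W (go to 8, an L position)
From 2 Ada can move to 1, reaching an L position.

Ada wins.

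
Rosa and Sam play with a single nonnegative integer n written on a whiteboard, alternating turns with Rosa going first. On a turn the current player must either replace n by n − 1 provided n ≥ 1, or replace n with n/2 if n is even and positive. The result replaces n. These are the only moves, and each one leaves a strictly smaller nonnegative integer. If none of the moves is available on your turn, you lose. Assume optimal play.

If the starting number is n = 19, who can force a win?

Sam wins.

Classify positions by backward induction: terminal positions (no move available) are L. From any other position, the mover wins iff some move reaches an L.
n=0: no move → L
n=1: can move to 0, which is L ⇒ W
n=2: the only move is to 1(W), a W ⇒ L
n=3: can move to 2, which is L ⇒ W
n=4: can move to 2, which is L ⇒ W
n=5: the only move is to 4(W), a W ⇒ L
n=6: can move to 5, which is L ⇒ W
n=7: the only move is to 6(W), a W ⇒ L
n=8: can move to 7, which is L ⇒ W
n=9: the only move is to 8(W), a W ⇒ L
n=10: can move to 5, which is L ⇒ W
n=11: the only move is to 10(W), a W ⇒ L
n=12: can move to 11, which is L ⇒ W
n=13: the only move is to 12(W), a W ⇒ L
n=14: can move to 7, which is L ⇒ W
n=15: the only move is to 14(W), a W ⇒ L
n=16: can move to 15, which is L ⇒ W
n=17: the only move is to 16(W), a W ⇒ L
n=18: can move to 9, which is L ⇒ W
n=19: the only move is to 18(W), a W ⇒ L
The starting position 19 is L: whatever Rosa does, the opponent receives a W position.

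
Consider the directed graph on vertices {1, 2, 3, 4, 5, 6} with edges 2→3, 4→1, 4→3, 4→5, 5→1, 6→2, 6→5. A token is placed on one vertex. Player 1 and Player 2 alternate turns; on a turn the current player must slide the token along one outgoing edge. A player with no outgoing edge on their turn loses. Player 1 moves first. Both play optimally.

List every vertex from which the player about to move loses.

1, 3, 6

Positions with no move are L. A position that does have a move is losing for the player to move precisely when every available move leads to a winning position for the opponent. Fill in the labels:
Every edge goes from a vertex to one that appears earlier in the order 3, 1, 5, 4, 2, 6, so processing vertices in that order labels each vertex after all of its successors.
3: no outgoing edge → L
1: no outgoing edge → L
5: W (go to 1, an L position)
4: W (go to 1, an L position)
2: W (go to 3, an L position)
6: L (options 2(W), 5(W) are all W)
The losing starting vertices are exactly the entries labelled L in this table (3 of them).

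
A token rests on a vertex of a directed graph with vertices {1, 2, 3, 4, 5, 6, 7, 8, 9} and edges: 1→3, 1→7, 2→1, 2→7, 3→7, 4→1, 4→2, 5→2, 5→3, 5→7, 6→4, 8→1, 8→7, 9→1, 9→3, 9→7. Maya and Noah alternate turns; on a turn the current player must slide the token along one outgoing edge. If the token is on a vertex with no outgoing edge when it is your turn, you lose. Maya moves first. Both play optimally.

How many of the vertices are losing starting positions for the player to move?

Compute win/loss labels from the base case upward. A position with no move is L. Any other position is W if it can reach an L in one move, else L.
Every edge goes from a vertex to one that appears earlier in the order 7, 3, 1, 9, 2, 4, 5, 8, 6, so processing vertices in that order labels each vertex after all of its successors.
7: no outgoing edge → L
3: reaches L-position 7 → W
1: reaches L-position 7 → W
9: reaches L-position 7 → W
2: reaches L-position 7 → W
4: only reaches 2(W), 1(W), all W → L
5: reaches L-position 7 → W
8: reaches L-position 7 → W
6: reaches L-position 4 → W
The L vertices are 4, 7; that is 2 in all.

2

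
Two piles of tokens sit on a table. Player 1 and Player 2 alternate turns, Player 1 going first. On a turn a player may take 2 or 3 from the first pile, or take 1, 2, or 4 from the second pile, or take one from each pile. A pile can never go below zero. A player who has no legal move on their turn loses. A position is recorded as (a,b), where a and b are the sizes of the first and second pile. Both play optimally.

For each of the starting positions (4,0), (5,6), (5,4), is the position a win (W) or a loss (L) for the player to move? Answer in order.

(4,0): W, (5,6): L, (5,4): W

Build the W/L table. Terminal = L. A non-terminal position is W if it has a move to some L; otherwise it is L.
No move ever increases a pile, so every position that can arise here has a ≤ 5 and b ≤ 6; it is enough to label the cells with 0 ≤ a ≤ 5 and 0 ≤ b ≤ 6.
Every move lowers a or b (never raises either), so fill the grid row by row in increasing a, and left to right within a row: each cell's successors are then already labelled.
      b=0  b=1  b=2  b=3  b=4  b=5  b=6
a=0:    L    W    W    L    W    W    L
a=1:    L    W    W    L    W    W    L
a=2:    W    W    L    W    W    L    W
a=3:    W    L    W    W    L    W    W
a=4:    W    L    W    W    L    W    W
a=5:    L    W    W    L    W    W    L
Cells with no legal move (terminal, hence L): (0,0), (1,0).
The remaining L cells, each justified by listing all of its moves:
(0,3): moves to (0,2)(W), (0,1)(W); every one is W ⇒ L
(0,6): moves to (0,5)(W), (0,4)(W), (0,2)(W); every one is W ⇒ L
(1,3): moves to (1,2)(W), (1,1)(W), (0,2)(W); every one is W ⇒ L
(1,6): moves to (1,5)(W), (1,4)(W), (1,2)(W), (0,5)(W); every one is W ⇒ L
(2,2): moves to (0,2)(W), (2,1)(W), (2,0)(W), (1,1)(W); every one is W ⇒ L
(2,5): moves to (0,5)(W), (2,4)(W), (2,3)(W), (2,1)(W), (1,4)(W); every one is W ⇒ L
(3,1): moves to (1,1)(W), (0,1)(W), (3,0)(W), (2,0)(W); every one is W ⇒ L
(3,4): moves to (1,4)(W), (0,4)(W), (3,3)(W), (3,2)(W), (3,0)(W), (2,3)(W); every one is W ⇒ L
(4,1): moves to (2,1)(W), (1,1)(W), (4,0)(W), (3,0)(W); every one is W ⇒ L
(4,4): moves to (2,4)(W), (1,4)(W), (4,3)(W), (4,2)(W), (4,0)(W), (3,3)(W); every one is W ⇒ L
(5,0): moves to (3,0)(W), (2,0)(W); every one is W ⇒ L
(5,3): moves to (3,3)(W), (2,3)(W), (5,2)(W), (5,1)(W), (4,2)(W); every one is W ⇒ L
(5,6): moves to (3,6)(W), (2,6)(W), (5,5)(W), (5,4)(W), (5,2)(W), (4,5)(W); every one is W ⇒ L
Every other cell has at least one move into one of the L cells above, so it is W.
(4,0): the move to (1,0) reaches an L cell, so W
(5,6): one of the L cells justified above, so L
(5,4): the move to (3,4) reaches an L cell, so W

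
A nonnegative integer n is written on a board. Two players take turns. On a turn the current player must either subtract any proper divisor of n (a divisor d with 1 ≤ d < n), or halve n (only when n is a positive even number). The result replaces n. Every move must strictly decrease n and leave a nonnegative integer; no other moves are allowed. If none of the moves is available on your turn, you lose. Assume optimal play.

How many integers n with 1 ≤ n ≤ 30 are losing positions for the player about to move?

Use the standard recursion: the mover loses at a terminal position; elsewhere, the mover wins exactly when some move hands the opponent an L position.
n=0: no move → L
n=1: no move → L
n=2: →1(L), so W
n=3: →2(W) only, which is W, so L
n=4: →3(L), so W
n=5: →4(W) only, which is W, so L
n=6: →3(L), so W
n=7: →6(W) only, which is W, so L
n=8: →7(L), so W
n=9: →6(W), 8(W) — all W, so L
n=10: →5(L), so W
n=11: →10(W) only, which is W, so L
n=12: →9(L), so W
n=13: →12(W) only, which is W, so L
n=14: →7(L), so W
n=15: →10(W), 12(W), 14(W) — all W, so L
n=16: →15(L), so W
n=17: →16(W) only, which is W, so L
n=18: →9(L), so W
n=19: →18(W) only, which is W, so L
n=20: →15(L), so W
n=21: →14(W), 18(W), 20(W) — all W, so L
n=22: →11(L), so W
n=23: →22(W) only, which is W, so L
n=24: →21(L), so W
n=25: →20(W), 24(W) — all W, so L
n=26: →13(L), so W
n=27: →18(W), 24(W), 26(W) — all W, so L
n=28: →21(L), so W
n=29: →28(W) only, which is W, so L
n=30: →15(L), so W
L entries with 1 ≤ n ≤ 30 (n=0 is outside the asked range and is not counted): n = 1, 3, 5, 7, 9, 11, 13, 15, 17, 19, 21, 23, 25, 27, 29; that makes 15.

15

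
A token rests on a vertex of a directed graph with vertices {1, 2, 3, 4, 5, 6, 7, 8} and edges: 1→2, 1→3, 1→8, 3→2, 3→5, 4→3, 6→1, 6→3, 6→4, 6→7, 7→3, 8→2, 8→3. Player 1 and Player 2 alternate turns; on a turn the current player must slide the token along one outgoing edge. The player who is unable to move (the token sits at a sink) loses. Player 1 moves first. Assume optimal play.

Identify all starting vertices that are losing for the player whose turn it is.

Work bottom-up. With no move the player to move loses. Otherwise the position is W if at least one move leads to an L position for the opponent, and L if every move leads to a W.
Every edge goes from a vertex to one that appears earlier in the order 2, 5, 3, 8, 4, 7, 1, 6, so processing vertices in that order labels each vertex after all of its successors.
2: no outgoing edge → L
5: no outgoing edge → L
3: reaches L-position 5 → W
8: reaches L-position 2 → W
4: only reaches 3(W), which is W → L
7: only reaches 3(W), which is W → L
1: reaches L-position 2 → W
6: reaches L-position 7 → W
The losing starting vertices are exactly the entries labelled L in this table (4 of them).

2, 4, 5, 7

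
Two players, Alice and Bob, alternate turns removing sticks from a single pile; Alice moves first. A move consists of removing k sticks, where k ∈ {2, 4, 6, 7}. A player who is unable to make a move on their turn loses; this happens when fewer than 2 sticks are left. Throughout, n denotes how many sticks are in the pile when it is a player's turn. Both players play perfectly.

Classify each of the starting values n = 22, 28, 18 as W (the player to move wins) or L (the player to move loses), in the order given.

22: W, 28: L, 18: L

Label each position W (a win for the player to move) or L (a loss). A position with no legal move is L; any other position is W exactly when some move reaches an L, and L when every move reaches a W.
n=0: no move → L
n=1: no move → L
n=2: can move to 0, which is L ⇒ W
n=3: can move to 1, which is L ⇒ W
n=4: can move to 0, which is L ⇒ W
n=5: can move to 1, which is L ⇒ W
n=6: can move to 0, which is L ⇒ W
n=7: can move to 1, which is L ⇒ W
n=8: can move to 1, which is L ⇒ W
n=9: moves to 7(W), 5(W), 3(W), 2(W); every one is W ⇒ L
n=10: moves to 8(W), 6(W), 4(W), 3(W); every one is W ⇒ L
n=11: can move to 9, which is L ⇒ W
n=12: can move to 10, which is L ⇒ W
n=13: can move to 9, which is L ⇒ W
n=14: can move to 10, which is L ⇒ W
n=15: can move to 9, which is L ⇒ W
n=16: can move to 10, which is L ⇒ W
n=17: can move to 10, which is L ⇒ W
n=18: moves to 16(W), 14(W), 12(W), 11(W); every one is W ⇒ L
n=19: moves to 17(W), 15(W), 13(W), 12(W); every one is W ⇒ L
n=20: can move to 18, which is L ⇒ W
n=21: can move to 19, which is L ⇒ W
n=22: can move to 18, which is L ⇒ W
n=23: can move to 19, which is L ⇒ W
n=24: can move to 18, which is L ⇒ W
n=25: can move to 19, which is L ⇒ W
n=26: can move to 19, which is L ⇒ W
n=27: moves to 25(W), 23(W), 21(W), 20(W); every one is W ⇒ L
n=28: moves to 26(W), 24(W), 22(W), 21(W); every one is W ⇒ L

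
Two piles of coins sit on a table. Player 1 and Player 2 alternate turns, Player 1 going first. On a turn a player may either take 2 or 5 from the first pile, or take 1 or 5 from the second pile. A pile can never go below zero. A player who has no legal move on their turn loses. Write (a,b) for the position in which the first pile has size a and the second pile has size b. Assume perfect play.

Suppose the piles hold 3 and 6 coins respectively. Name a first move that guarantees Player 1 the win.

Move to (1,6).

Compute win/loss labels from the base case upward. A position with no move is L. Any other position is W if it can reach an L in one move, else L.
No move ever increases a pile, so every position that can arise here has a ≤ 3 and b ≤ 6; it is enough to label the cells with 0 ≤ a ≤ 3 and 0 ≤ b ≤ 6.
Every move lowers a or b (never raises either), so fill the grid row by row in increasing a, and left to right within a row: each cell's successors are then already labelled.
      b=0  b=1  b=2  b=3  b=4  b=5  b=6
a=0:    L    W    L    W    L    W    L
a=1:    L    W    L    W    L    W    L
a=2:    W    L    W    L    W    L    W
a=3:    W    L    W    L    W    L    W
Cells with no legal move (terminal, hence L): (0,0), (1,0).
The remaining L cells, each justified by listing all of its moves:
(0,2): only reaches (0,1)(W), which is W → L
(0,4): only reaches (0,3)(W), which is W → L
(0,6): only reaches (0,5)(W), (0,1)(W), all W → L
(1,2): only reaches (1,1)(W), which is W → L
(1,4): only reaches (1,3)(W), which is W → L
(1,6): only reaches (1,5)(W), (1,1)(W), all W → L
(2,1): only reaches (0,1)(W), (2,0)(W), all W → L
(2,3): only reaches (0,3)(W), (2,2)(W), all W → L
(2,5): only reaches (0,5)(W), (2,4)(W), (2,0)(W), all W → L
(3,1): only reaches (1,1)(W), (3,0)(W), all W → L
(3,3): only reaches (1,3)(W), (3,2)(W), all W → L
(3,5): only reaches (1,5)(W), (3,4)(W), (3,0)(W), all W → L
Every other cell has at least one move into one of the L cells above, so it is W.
From (3,6), the L positions reachable in one move are: (1,6), (3,5), (3,1). Any move reaching one of these is winning.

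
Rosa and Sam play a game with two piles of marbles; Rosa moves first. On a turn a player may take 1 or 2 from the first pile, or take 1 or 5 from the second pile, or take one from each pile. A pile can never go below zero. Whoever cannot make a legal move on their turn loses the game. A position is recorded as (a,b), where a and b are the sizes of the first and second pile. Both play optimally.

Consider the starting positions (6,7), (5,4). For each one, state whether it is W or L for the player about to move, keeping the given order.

Label each position W (a win for the player to move) or L (a loss). A position with no legal move is L; any other position is W exactly when some move reaches an L, and L when every move reaches a W.
No move ever increases a pile, so every position that can arise here has a ≤ 6 and b ≤ 7; it is enough to label the cells with 0 ≤ a ≤ 6 and 0 ≤ b ≤ 7.
Every move lowers a or b (never raises either), so fill the grid row by row in increasing a, and left to right within a row: each cell's successors are then already labelled.
      b=0  b=1  b=2  b=3  b=4  b=5  b=6  b=7
a=0:    L    W    L    W    L    W    L    W
a=1:    W    W    W    W    W    W    W    W
a=2:    W    L    W    L    W    L    W    L
a=3:    L    W    W    W    W    W    W    W
a=4:    W    W    L    W    L    W    L    W
a=5:    W    L    W    W    W    W    W    W
a=6:    L    W    W    L    W    W    W    L
Cells with no legal move (terminal, hence L): (0,0).
The remaining L cells, each justified by listing all of its moves:
(0,2): L (sole option (0,1)(W) is W)
(0,4): L (sole option (0,3)(W) is W)
(0,6): L (options (0,5)(W), (0,1)(W) are all W)
(2,1): L (options (1,1)(W), (0,1)(W), (2,0)(W), (1,0)(W) are all W)
(2,3): L (options (1,3)(W), (0,3)(W), (2,2)(W), (1,2)(W) are all W)
(2,5): L (options (1,5)(W), (0,5)(W), (2,4)(W), (2,0)(W), (1,4)(W) are all W)
(2,7): L (options (1,7)(W), (0,7)(W), (2,6)(W), (2,2)(W), (1,6)(W) are all W)
(3,0): L (options (2,0)(W), (1,0)(W) are all W)
(4,2): L (options (3,2)(W), (2,2)(W), (4,1)(W), (3,1)(W) are all W)
(4,4): L (options (3,4)(W), (2,4)(W), (4,3)(W), (3,3)(W) are all W)
(4,6): L (options (3,6)(W), (2,6)(W), (4,5)(W), (4,1)(W), (3,5)(W) are all W)
(5,1): L (options (4,1)(W), (3,1)(W), (5,0)(W), (4,0)(W) are all W)
(6,0): L (options (5,0)(W), (4,0)(W) are all W)
(6,3): L (options (5,3)(W), (4,3)(W), (6,2)(W), (5,2)(W) are all W)
(6,7): L (options (5,7)(W), (4,7)(W), (6,6)(W), (6,2)(W), (5,6)(W) are all W)
Every other cell has at least one move into one of the L cells above, so it is W.
(6,7): one of the L cells justified above, so L
(5,4): the move to (4,4) reaches an L cell, so W

(6,7): L, (5,4): W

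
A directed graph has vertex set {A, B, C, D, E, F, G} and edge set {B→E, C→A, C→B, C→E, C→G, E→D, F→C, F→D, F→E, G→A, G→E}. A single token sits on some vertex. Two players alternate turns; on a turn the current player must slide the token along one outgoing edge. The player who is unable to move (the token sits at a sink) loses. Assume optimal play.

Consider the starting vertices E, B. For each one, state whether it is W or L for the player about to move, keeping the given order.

E: W, B: L

Work bottom-up. With no move the player to move loses. Otherwise the position is W if at least one move leads to an L position for the opponent, and L if every move leads to a W.
Every edge goes from a vertex to one that appears earlier in the order A, D, E, B, G, C, F, so processing vertices in that order labels each vertex after all of its successors.
A: no outgoing edge → L
D: no outgoing edge → L
E: can move to D, which is L ⇒ W
B: the only move is to E(W), a W ⇒ L
G: can move to A, which is L ⇒ W
C: can move to B, which is L ⇒ W
F: can move to D, which is L ⇒ W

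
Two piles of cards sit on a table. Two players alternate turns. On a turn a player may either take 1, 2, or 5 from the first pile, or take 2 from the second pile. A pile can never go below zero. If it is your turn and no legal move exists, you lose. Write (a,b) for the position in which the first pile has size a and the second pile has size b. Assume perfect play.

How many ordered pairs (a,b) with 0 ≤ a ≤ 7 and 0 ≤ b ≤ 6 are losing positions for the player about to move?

Use the standard recursion: the mover loses at a terminal position; elsewhere, the mover wins exactly when some move hands the opponent an L position.
Every move lowers a or b (never raises either), so fill the grid row by row in increasing a, and left to right within a row: each cell's successors are then already labelled.
      b=0  b=1  b=2  b=3  b=4  b=5  b=6
a=0:    L    L    W    W    L    L    W
a=1:    W    W    L    L    W    W    L
a=2:    W    W    W    W    W    W    W
a=3:    L    L    W    W    L    L    W
a=4:    W    W    L    L    W    W    L
a=5:    W    W    W    W    W    W    W
a=6:    L    L    W    W    L    L    W
a=7:    W    W    L    L    W    W    L
Cells with no legal move (terminal, hence L): (0,0), (0,1).
The remaining L cells, each justified by listing all of its moves:
(0,4): →(0,2)(W) only, which is W, so L
(0,5): →(0,3)(W) only, which is W, so L
(1,2): →(0,2)(W), (1,0)(W) — all W, so L
(1,3): →(0,3)(W), (1,1)(W) — all W, so L
(1,6): →(0,6)(W), (1,4)(W) — all W, so L
(3,0): →(2,0)(W), (1,0)(W) — all W, so L
(3,1): →(2,1)(W), (1,1)(W) — all W, so L
(3,4): →(2,4)(W), (1,4)(W), (3,2)(W) — all W, so L
(3,5): →(2,5)(W), (1,5)(W), (3,3)(W) — all W, so L
(4,2): →(3,2)(W), (2,2)(W), (4,0)(W) — all W, so L
(4,3): →(3,3)(W), (2,3)(W), (4,1)(W) — all W, so L
(4,6): →(3,6)(W), (2,6)(W), (4,4)(W) — all W, so L
(6,0): →(5,0)(W), (4,0)(W), (1,0)(W) — all W, so L
(6,1): →(5,1)(W), (4,1)(W), (1,1)(W) — all W, so L
(6,4): →(5,4)(W), (4,4)(W), (1,4)(W), (6,2)(W) — all W, so L
(6,5): →(5,5)(W), (4,5)(W), (1,5)(W), (6,3)(W) — all W, so L
(7,2): →(6,2)(W), (5,2)(W), (2,2)(W), (7,0)(W) — all W, so L
(7,3): →(6,3)(W), (5,3)(W), (2,3)(W), (7,1)(W) — all W, so L
(7,6): →(6,6)(W), (5,6)(W), (2,6)(W), (7,4)(W) — all W, so L
Every other cell has at least one move into one of the L cells above, so it is W.
L cells per row: a=0: 4, a=1: 3, a=2: 0, a=3: 4, a=4: 3, a=5: 0, a=6: 4, a=7: 3; total 21.

21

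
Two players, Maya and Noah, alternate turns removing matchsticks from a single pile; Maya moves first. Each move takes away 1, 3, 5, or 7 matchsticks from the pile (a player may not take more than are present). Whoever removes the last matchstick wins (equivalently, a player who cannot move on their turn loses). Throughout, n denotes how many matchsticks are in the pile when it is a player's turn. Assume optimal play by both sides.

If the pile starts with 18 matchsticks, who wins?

Compute win/loss labels from the base case upward. A position with no move is L. Any other position is W if it can reach an L in one move, else L.
n=0: no move → L
n=1: →0(L), so W
n=2: →1(W) only, which is W, so L
n=3: →2(L), so W
n=4: →3(W), 1(W) — all W, so L
n=5: →4(L), so W
n=6: →5(W), 3(W), 1(W) — all W, so L
n=7: →6(L), so W
n=8: →7(W), 5(W), 3(W), 1(W) — all W, so L
n=9: →8(L), so W
n=10: →9(W), 7(W), 5(W), 3(W) — all W, so L
n=11: →10(L), so W
n=12: →11(W), 9(W), 7(W), 5(W) — all W, so L
n=13: →12(L), so W
n=14: →13(W), 11(W), 9(W), 7(W) — all W, so L
n=15: →14(L), so W
n=16: →15(W), 13(W), 11(W), 9(W) — all W, so L
n=17: →16(L), so W
n=18: →17(W), 15(W), 13(W), 11(W) — all W, so L
The starting position 18 is L: whatever Maya does, the opponent receives a W position.

Noah wins.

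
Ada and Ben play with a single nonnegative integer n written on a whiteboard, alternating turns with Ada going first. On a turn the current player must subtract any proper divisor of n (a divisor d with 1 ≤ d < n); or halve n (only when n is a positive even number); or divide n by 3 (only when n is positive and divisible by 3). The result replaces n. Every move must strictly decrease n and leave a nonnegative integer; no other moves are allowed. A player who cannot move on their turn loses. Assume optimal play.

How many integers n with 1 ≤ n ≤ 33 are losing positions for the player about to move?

13

Build the W/L table. Terminal = L. A non-terminal position is W if it has a move to some L; otherwise it is L.
n=0: no move → L
n=1: no move → L
n=2: reaches L-position 1 → W
n=3: reaches L-position 1 → W
n=4: only reaches 2(W), 3(W), all W → L
n=5: reaches L-position 4 → W
n=6: reaches L-position 4 → W
n=7: only reaches 6(W), which is W → L
n=8: reaches L-position 4 → W
n=9: only reaches 3(W), 6(W), 8(W), all W → L
n=10: reaches L-position 9 → W
n=11: only reaches 10(W), which is W → L
n=12: reaches L-position 4 → W
n=13: only reaches 12(W), which is W → L
n=14: reaches L-position 7 → W
n=15: only reaches 5(W), 10(W), 12(W), 14(W), all W → L
n=16: reaches L-position 15 → W
n=17: only reaches 16(W), which is W → L
n=18: reaches L-position 9 → W
n=19: only reaches 18(W), which is W → L
n=20: reaches L-position 15 → W
n=21: reaches L-position 7 → W
n=22: reaches L-position 11 → W
n=23: only reaches 22(W), which is W → L
n=24: reaches L-position 23 → W
n=25: only reaches 20(W), 24(W), all W → L
n=26: reaches L-position 13 → W
n=27: reaches L-position 9 → W
n=28: only reaches 14(W), 21(W), 24(W), 26(W), 27(W), all W → L
n=29: reaches L-position 28 → W
n=30: reaches L-position 15 → W
n=31: only reaches 30(W), which is W → L
n=32: reaches L-position 28 → W
n=33: reaches L-position 11 → W
L entries with 1 ≤ n ≤ 33 (n=0 is outside the asked range and is not counted): n = 1, 4, 7, 9, 11, 13, 15, 17, 19, 23, 25, 28, 31; that makes 13.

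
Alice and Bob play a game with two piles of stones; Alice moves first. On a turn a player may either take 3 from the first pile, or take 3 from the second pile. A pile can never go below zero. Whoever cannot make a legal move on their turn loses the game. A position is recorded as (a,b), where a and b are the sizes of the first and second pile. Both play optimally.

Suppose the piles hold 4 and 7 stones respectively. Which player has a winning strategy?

Work bottom-up. With no move the player to move loses. Otherwise the position is W if at least one move leads to an L position for the opponent, and L if every move leads to a W.
No move ever increases a pile, so every position that can arise here has a ≤ 4 and b ≤ 7; it is enough to label the cells with 0 ≤ a ≤ 4 and 0 ≤ b ≤ 7.
Every move lowers a or b (never raises either), so fill the grid row by row in increasing a, and left to right within a row: each cell's successors are then already labelled.
      b=0  b=1  b=2  b=3  b=4  b=5  b=6  b=7
a=0:    L    L    L    W    W    W    L    L
a=1:    L    L    L    W    W    W    L    L
a=2:    L    L    L    W    W    W    L    L
a=3:    W    W    W    L    L    L    W    W
a=4:    W    W    W    L    L    L    W    W
Cells with no legal move (terminal, hence L): (0,0), (0,1), (0,2), (1,0), (1,1), (1,2), (2,0), (2,1), (2,2).
The remaining L cells, each justified by listing all of its moves:
(0,6): only reaches (0,3)(W), which is W → L
(0,7): only reaches (0,4)(W), which is W → L
(1,6): only reaches (1,3)(W), which is W → L
(1,7): only reaches (1,4)(W), which is W → L
(2,6): only reaches (2,3)(W), which is W → L
(2,7): only reaches (2,4)(W), which is W → L
(3,3): only reaches (0,3)(W), (3,0)(W), all W → L
(3,4): only reaches (0,4)(W), (3,1)(W), all W → L
(3,5): only reaches (0,5)(W), (3,2)(W), all W → L
(4,3): only reaches (1,3)(W), (4,0)(W), all W → L
(4,4): only reaches (1,4)(W), (4,1)(W), all W → L
(4,5): only reaches (1,5)(W), (4,2)(W), all W → L
Every other cell has at least one move into one of the L cells above, so it is W.
The starting position (4,7) is W: Alice should move to (1,7), handing over an L position.

Alice wins.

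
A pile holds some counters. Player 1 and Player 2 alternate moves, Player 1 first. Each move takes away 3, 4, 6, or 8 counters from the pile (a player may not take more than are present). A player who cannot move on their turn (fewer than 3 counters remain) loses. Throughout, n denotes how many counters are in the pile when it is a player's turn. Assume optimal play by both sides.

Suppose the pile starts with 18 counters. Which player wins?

Player 1 wins.

Work bottom-up. With no move the player to move loses. Otherwise the position is W if at least one move leads to an L position for the opponent, and L if every move leads to a W.
n=0: no move → L
n=1: no move → L
n=2: no move → L
n=3: reaches L-position 0 → W
n=4: reaches L-position 1 → W
n=5: reaches L-position 2 → W
n=6: reaches L-position 2 → W
n=7: reaches L-position 1 → W
n=8: reaches L-position 2 → W
n=9: reaches L-position 1 → W
n=10: reaches L-position 2 → W
n=11: only reaches 8(W), 7(W), 5(W), 3(W), all W → L
n=12: only reaches 9(W), 8(W), 6(W), 4(W), all W → L
n=13: only reaches 10(W), 9(W), 7(W), 5(W), all W → L
n=14: reaches L-position 11 → W
n=15: reaches L-position 12 → W
n=16: reaches L-position 13 → W
n=17: reaches L-position 13 → W
n=18: reaches L-position 12 → W
From 18 Player 1 can remove 6, leaving 12, reaching an L position.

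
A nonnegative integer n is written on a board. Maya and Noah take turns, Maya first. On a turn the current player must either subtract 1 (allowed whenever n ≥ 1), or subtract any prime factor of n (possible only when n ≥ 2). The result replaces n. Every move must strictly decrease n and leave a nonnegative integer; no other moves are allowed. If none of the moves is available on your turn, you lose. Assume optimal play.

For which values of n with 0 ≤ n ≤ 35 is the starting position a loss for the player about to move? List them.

Positions with no move are L. A position that does have a move is losing for the player to move precisely when every available move leads to a winning position for the opponent. Fill in the labels:
n=0: no move → L
n=1: reaches L-position 0 → W
n=2: reaches L-position 0 → W
n=3: reaches L-position 0 → W
n=4: only reaches 2(W), 3(W), all W → L
n=5: reaches L-position 0 → W
n=6: reaches L-position 4 → W
n=7: reaches L-position 0 → W
n=8: only reaches 6(W), 7(W), all W → L
n=9: reaches L-position 8 → W
n=10: reaches L-position 8 → W
n=11: reaches L-position 0 → W
n=12: only reaches 9(W), 10(W), 11(W), all W → L
n=13: reaches L-position 0 → W
n=14: reaches L-position 12 → W
n=15: reaches L-position 12 → W
n=16: only reaches 14(W), 15(W), all W → L
n=17: reaches L-position 0 → W
n=18: reaches L-position 16 → W
n=19: reaches L-position 0 → W
n=20: only reaches 15(W), 18(W), 19(W), all W → L
n=21: reaches L-position 20 → W
n=22: reaches L-position 20 → W
n=23: reaches L-position 0 → W
n=24: only reaches 21(W), 22(W), 23(W), all W → L
n=25: reaches L-position 20 → W
n=26: reaches L-position 24 → W
n=27: reaches L-position 24 → W
n=28: only reaches 21(W), 26(W), 27(W), all W → L
n=29: reaches L-position 0 → W
n=30: reaches L-position 28 → W
n=31: reaches L-position 0 → W
n=32: only reaches 30(W), 31(W), all W → L
n=33: reaches L-position 32 → W
n=34: reaches L-position 32 → W
n=35: reaches L-position 28 → W
Reading off the rows marked L gives the requested list; there are 9 such values of n.

0, 4, 8, 12, 16, 20, 24, 28, 32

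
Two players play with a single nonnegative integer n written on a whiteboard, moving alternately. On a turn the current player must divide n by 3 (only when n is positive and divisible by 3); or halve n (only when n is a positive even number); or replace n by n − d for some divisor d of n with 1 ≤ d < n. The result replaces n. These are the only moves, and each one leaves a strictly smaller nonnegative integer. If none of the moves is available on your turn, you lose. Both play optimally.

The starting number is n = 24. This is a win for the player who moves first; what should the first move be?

Label each position W (a win for the player to move) or L (a loss). A position with no legal move is L; any other position is W exactly when some move reaches an L, and L when every move reaches a W.
n=0: no move → L
n=1: no move → L
n=2: reaches L-position 1 → W
n=3: reaches L-position 1 → W
n=4: only reaches 2(W), 3(W), all W → L
n=5: reaches L-position 4 → W
n=6: reaches L-position 4 → W
n=7: only reaches 6(W), which is W → L
n=8: reaches L-position 4 → W
n=9: only reaches 3(W), 6(W), 8(W), all W → L
n=10: reaches L-position 9 → W
n=11: only reaches 10(W), which is W → L
n=12: reaches L-position 4 → W
n=13: only reaches 12(W), which is W → L
n=14: reaches L-position 7 → W
n=15: only reaches 5(W), 10(W), 12(W), 14(W), all W → L
n=16: reaches L-position 15 → W
n=17: only reaches 16(W), which is W → L
n=18: reaches L-position 9 → W
n=19: only reaches 18(W), which is W → L
n=20: reaches L-position 15 → W
n=21: reaches L-position 7 → W
n=22: reaches L-position 11 → W
n=23: only reaches 22(W), which is W → L
n=24: reaches L-position 23 → W
From 24, the L positions reachable in one move are: 23.

Move to 23.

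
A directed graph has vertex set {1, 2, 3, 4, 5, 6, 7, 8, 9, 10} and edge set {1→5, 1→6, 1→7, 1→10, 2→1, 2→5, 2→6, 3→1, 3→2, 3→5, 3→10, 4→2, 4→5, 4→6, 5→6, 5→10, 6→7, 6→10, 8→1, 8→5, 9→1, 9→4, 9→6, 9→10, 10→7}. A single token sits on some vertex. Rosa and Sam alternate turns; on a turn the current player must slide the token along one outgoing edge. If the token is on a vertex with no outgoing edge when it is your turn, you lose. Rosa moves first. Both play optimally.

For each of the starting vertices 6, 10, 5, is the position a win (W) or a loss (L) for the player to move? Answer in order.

6: W, 10: W, 5: L

Label each position W (a win for the player to move) or L (a loss). A position with no legal move is L; any other position is W exactly when some move reaches an L, and L when every move reaches a W.
Every edge goes from a vertex to one that appears earlier in the order 7, 10, 6, 5, 1, 2, 3, 4, 8, 9, so processing vertices in that order labels each vertex after all of its successors.
7: no outgoing edge → L
10: reaches L-position 7 → W
6: reaches L-position 7 → W
5: only reaches 6(W), 10(W), all W → L
1: reaches L-position 5 → W
2: reaches L-position 5 → W
3: reaches L-position 5 → W
4: reaches L-position 5 → W
8: reaches L-position 5 → W
9: only reaches 4(W), 1(W), 6(W), 10(W), all W → L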